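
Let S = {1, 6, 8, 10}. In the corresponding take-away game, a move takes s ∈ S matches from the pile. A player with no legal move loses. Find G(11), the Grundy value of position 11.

n :  0  1  2  3  4  5  6  7  8  9 10 11
G :  0  1  0  1  0  1  2  0  1  0  1  0

0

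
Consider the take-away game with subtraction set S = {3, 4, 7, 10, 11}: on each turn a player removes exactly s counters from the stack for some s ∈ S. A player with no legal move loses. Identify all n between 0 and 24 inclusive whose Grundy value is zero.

n :  0  1  2  3  4  5  6  7  8  9 10 11 12 13 14 15 16 17 18 19 20 21 22 23 24
G :  0  0  0  1  1  1  2  2  2  3  3  3  4  4  0  0  0  1  1  1  2  2  2  3  3
P-positions are exactly the n with G(n) = 0.

0, 1, 2, 14, 15, 16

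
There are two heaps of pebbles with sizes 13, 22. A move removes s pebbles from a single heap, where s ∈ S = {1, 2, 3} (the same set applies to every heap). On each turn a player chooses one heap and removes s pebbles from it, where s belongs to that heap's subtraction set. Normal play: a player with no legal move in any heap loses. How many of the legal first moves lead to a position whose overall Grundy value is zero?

All heaps use S = {1, 2, 3}:
G(0) = 0
G(1) = mex{0} = 1
G(2) = mex{1,0} = 2
G(3) = mex{2,1,0} = 3
G(4) = mex{3,2,1} = 0
G(5) = mex{0,3,2} = 1
G(6) = mex{1,0,3} = 2
G(7) = mex{2,1,0} = 3
G(8) = mex{3,2,1} = 0
G(9) = mex{0,3,2} = 1
G(10) = mex{1,0,3} = 2
G(11) = mex{2,1,0} = 3
G(12) = mex{3,2,1} = 0
G(13) = mex{0,3,2} = 1
G(14) = mex{1,0,3} = 2
G(15) = mex{2,1,0} = 3
G(16) = mex{3,2,1} = 0
G(17) = mex{0,3,2} = 1
G(18) = mex{1,0,3} = 2
G(19) = mex{2,1,0} = 3
G(20) = mex{3,2,1} = 0
G(21) = mex{0,3,2} = 1
G(22) = mex{1,0,3} = 2
Heap A: G(13) = 1.
Heap B: G(22) = 2.
Combined Grundy value = 1 ⊕ 2 = 3.
A winning move leaves total XOR = 0, i.e. changes one component's Grundy value g to g ⊕ X where X is the current total.
Heap A: need g' = 1⊕3 = 2. Options: 13−1→G=0, 13−2→G=3, 13−3→G=2. Hits: 1.
Heap B: need g' = 2⊕3 = 1. Options: 22−1→G=1, 22−2→G=0, 22−3→G=3. Hits: 1.

2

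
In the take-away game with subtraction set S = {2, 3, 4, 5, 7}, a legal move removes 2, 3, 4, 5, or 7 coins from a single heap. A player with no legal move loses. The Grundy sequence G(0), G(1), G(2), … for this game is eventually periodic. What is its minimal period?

9

n :  0  1  2  3  4  5  6  7  8  9 10 11 12 13 14 15 16 17 18 19
G :  0  0  1  1  2  2  3  3  4  0  0  1  1  2  2  3  3  4  0  0
G(n+9) = G(n) holds for n = 0,…,6 (a full window of length max(S) = 7), so the sequence is purely periodic with period 9.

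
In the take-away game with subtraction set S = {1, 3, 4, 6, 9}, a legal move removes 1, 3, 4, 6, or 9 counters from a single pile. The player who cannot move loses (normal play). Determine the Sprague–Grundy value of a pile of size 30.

2

n :  0  1  2  3  4  5  6  7  8  9 10 11 12 13 14 15 16 17 18 19 20 21 22 23 24 25 26 27 28 29 30
G :  0  1  0  1  2  3  2  0  1  4  3  2  0  1  0  1  2  3  2  0  1  4  3  2  0  1  0  1  2  3  2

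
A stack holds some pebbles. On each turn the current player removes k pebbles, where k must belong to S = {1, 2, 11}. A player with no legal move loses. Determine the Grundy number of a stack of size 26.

2

n :  0  1  2  3  4  5  6  7  8  9 10 11 12 13 14 15 16 17 18 19 20 21 22 23 24 25 26
G :  0  1  2  0  1  2  0  1  2  0  1  2  0  1  2  0  1  2  0  1  2  0  1  2  0  1  2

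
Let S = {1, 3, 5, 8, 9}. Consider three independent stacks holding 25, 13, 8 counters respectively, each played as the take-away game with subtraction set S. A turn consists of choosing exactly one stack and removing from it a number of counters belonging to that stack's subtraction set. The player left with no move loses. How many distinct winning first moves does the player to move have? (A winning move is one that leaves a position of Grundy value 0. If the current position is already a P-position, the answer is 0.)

3

All stacks use S = {1, 3, 5, 8, 9}:
n :  0  1  2  3  4  5  6  7  8  9 10 11 12 13 14 15 16 17 18 19 20 21 22 23 24 25
G :  0  1  0  1  0  1  0  1  2  3  2  3  2  3  2  3  0  1  0  1  0  1  0  1  2  3
Stack A: G(25) = 3.
Stack B: G(13) = 3.
Stack C: G(8) = 2.
Combined Grundy value = 3 ⊕ 3 ⊕ 2 = 2.
A winning move leaves total XOR = 0, i.e. changes one component's Grundy value g to g ⊕ X where X is the current total.
Stack A: need g' = 3⊕2 = 1. Options: 25−1→G=2, 25−3→G=0, 25−5→G=0, 25−8→G=1, 25−9→G=0. Hits: 1.
Stack B: need g' = 3⊕2 = 1. Options: 13−1→G=2, 13−3→G=2, 13−5→G=2, 13−8→G=1, 13−9→G=0. Hits: 1.
Stack C: need g' = 2⊕2 = 0. Options: 8−1→G=1, 8−3→G=1, 8−5→G=1, 8−8→G=0. Hits: 1.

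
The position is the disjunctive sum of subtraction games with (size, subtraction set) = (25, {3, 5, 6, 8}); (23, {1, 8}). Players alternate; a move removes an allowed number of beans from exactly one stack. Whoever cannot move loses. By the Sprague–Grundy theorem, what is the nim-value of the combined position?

0

Stack A, S = {3, 5, 6, 8}:
n :  0  1  2  3  4  5  6  7  8  9 10 11 12 13 14 15 16 17 18 19 20 21 22 23 24 25
G :  0  0  0  1  1  1  2  2  2  3  3  0  0  0  1  1  1  2  2  2  3  3  0  0  0  1
G_A(25) = 1.
Stack B, S = {1, 8}:
G(0) = 0
G(1) = mex{0} = 1
G(2) = mex{1} = 0
G(3) = mex{0} = 1
G(4) = mex{1} = 0
G(5) = mex{0} = 1
G(6) = mex{1} = 0
G(7) = mex{0} = 1
G(8) = mex{1,0} = 2
G(9) = mex{2,1} = 0
G(10) = mex{0,0} = 1
G(11) = mex{1,1} = 0
G(12) = mex{0,0} = 1
G(13) = mex{1,1} = 0
G(14) = mex{0,0} = 1
G(15) = mex{1,1} = 0
G(16) = mex{0,2} = 1
G(17) = mex{1,0} = 2
G(18) = mex{2,1} = 0
G(19) = mex{0,0} = 1
G(20) = mex{1,1} = 0
G(21) = mex{0,0} = 1
G(22) = mex{1,1} = 0
G(23) = mex{0,0} = 1
G_B(23) = 1.
Combined Grundy value = 1 ⊕ 1 = 0.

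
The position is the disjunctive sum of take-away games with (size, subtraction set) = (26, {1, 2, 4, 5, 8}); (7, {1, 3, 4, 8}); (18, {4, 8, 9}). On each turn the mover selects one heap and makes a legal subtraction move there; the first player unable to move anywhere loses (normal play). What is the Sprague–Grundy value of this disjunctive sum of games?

3

Heap A, S = {1, 2, 4, 5, 8}:
G(0) = 0
G(1) = mex{0} = 1
G(2) = mex{1,0} = 2
G(3) = mex{2,1} = 0
G(4) = mex{0,2,0} = 1
G(5) = mex{1,0,1,0} = 2
G(6) = mex{2,1,2,1} = 0
G(7) = mex{0,2,0,2} = 1
G(8) = mex{1,0,1,0,0} = 2
G(9) = mex{2,1,2,1,1} = 0
G(10) = mex{0,2,0,2,2} = 1
G(11) = mex{1,0,1,0,0} = 2
G(12) = mex{2,1,2,1,1} = 0
G(13) = mex{0,2,0,2,2} = 1
G(14) = mex{1,0,1,0,0} = 2
G(15) = mex{2,1,2,1,1} = 0
G(16) = mex{0,2,0,2,2} = 1
G(17) = mex{1,0,1,0,0} = 2
G(18) = mex{2,1,2,1,1} = 0
G(19) = mex{0,2,0,2,2} = 1
G(20) = mex{1,0,1,0,0} = 2
G(21) = mex{2,1,2,1,1} = 0
G(22) = mex{0,2,0,2,2} = 1
G(23) = mex{1,0,1,0,0} = 2
G(24) = mex{2,1,2,1,1} = 0
G(25) = mex{0,2,0,2,2} = 1
G(26) = mex{1,0,1,0,0} = 2
G_A(26) = 2.
Heap B, S = {1, 3, 4, 8}:
G(0) = 0
G(1) = mex{0} = 1
G(2) = mex{1} = 0
G(3) = mex{0,0} = 1
G(4) = mex{1,1,0} = 2
G(5) = mex{2,0,1} = 3
G(6) = mex{3,1,0} = 2
G(7) = mex{2,2,1} = 0
G_B(7) = 0.
Heap C, S = {4, 8, 9}:
n :  0  1  2  3  4  5  6  7  8  9 10 11 12 13 14 15 16 17 18
G :  0  0  0  0  1  1  1  1  2  2  2  2  3  0  0  0  0  1  1
G_C(18) = 1.
Combined Grundy value = 2 ⊕ 0 ⊕ 1 = 3.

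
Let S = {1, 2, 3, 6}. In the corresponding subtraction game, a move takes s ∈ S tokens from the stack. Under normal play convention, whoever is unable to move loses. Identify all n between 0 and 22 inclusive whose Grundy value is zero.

n :  0  1  2  3  4  5  6  7  8  9 10 11 12 13 14 15 16 17 18 19 20 21 22
G :  0  1  2  3  0  1  2  3  0  1  2  3  0  1  2  3  0  1  2  3  0  1  2
P-positions are exactly the n with G(n) = 0.

0, 4, 8, 12, 16, 20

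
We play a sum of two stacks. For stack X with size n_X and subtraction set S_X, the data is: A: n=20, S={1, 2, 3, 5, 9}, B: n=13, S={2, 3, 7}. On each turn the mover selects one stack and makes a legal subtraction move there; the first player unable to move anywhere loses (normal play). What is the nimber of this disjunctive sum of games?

Stack A, S = {1, 2, 3, 5, 9}:
G(0) = 0
G(1) = mex{0} = 1
G(2) = mex{1,0} = 2
G(3) = mex{2,1,0} = 3
G(4) = mex{3,2,1} = 0
G(5) = mex{0,3,2,0} = 1
G(6) = mex{1,0,3,1} = 2
G(7) = mex{2,1,0,2} = 3
G(8) = mex{3,2,1,3} = 0
G(9) = mex{0,3,2,0,0} = 1
G(10) = mex{1,0,3,1,1} = 2
G(11) = mex{2,1,0,2,2} = 3
G(12) = mex{3,2,1,3,3} = 0
G(13) = mex{0,3,2,0,0} = 1
G(14) = mex{1,0,3,1,1} = 2
G(15) = mex{2,1,0,2,2} = 3
G(16) = mex{3,2,1,3,3} = 0
G(17) = mex{0,3,2,0,0} = 1
G(18) = mex{1,0,3,1,1} = 2
G(19) = mex{2,1,0,2,2} = 3
G(20) = mex{3,2,1,3,3} = 0
G_A(20) = 0.
Stack B, S = {2, 3, 7}:
n :  0  1  2  3  4  5  6  7  8  9 10 11 12 13
G :  0  0  1  1  2  0  0  1  1  2  0  0  1  1
G_B(13) = 1.
Combined Grundy value = 0 ⊕ 1 = 1.

1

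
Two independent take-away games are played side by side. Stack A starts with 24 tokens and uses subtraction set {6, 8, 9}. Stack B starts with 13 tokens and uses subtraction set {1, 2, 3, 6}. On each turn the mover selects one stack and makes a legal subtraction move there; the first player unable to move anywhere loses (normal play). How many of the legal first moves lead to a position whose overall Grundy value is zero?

Stack A, S = {6, 8, 9}:
n :  0  1  2  3  4  5  6  7  8  9 10 11 12 13 14 15 16 17 18 19 20 21 22 23 24
G :  0  0  0  0  0  0  1  1  1  1  1  1  2  2  2  0  0  0  0  0  0  1  1  1  1
G_A(24) = 1.
Stack B, S = {1, 2, 3, 6}:
n :  0  1  2  3  4  5  6  7  8  9 10 11 12 13
G :  0  1  2  3  0  1  2  3  0  1  2  3  0  1
G_B(13) = 1.
Combined Grundy value = 1 ⊕ 1 = 0.
A winning move leaves total XOR = 0, i.e. changes one component's Grundy value g to g ⊕ X where X is the current total.
Stack A: target g' = 1⊕0 = 1, but every legal move changes the Grundy value (mex property), so 0 moves.
Stack B: target g' = 1⊕0 = 1, but every legal move changes the Grundy value (mex property), so 0 moves.

0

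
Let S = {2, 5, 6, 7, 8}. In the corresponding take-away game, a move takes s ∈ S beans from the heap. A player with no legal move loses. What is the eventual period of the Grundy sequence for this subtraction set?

13

G(0) = 0
G(1) = mex{} = 0
G(2) = mex{0} = 1
G(3) = mex{0} = 1
G(4) = mex{1} = 0
G(5) = mex{1,0} = 2
G(6) = mex{0,0,0} = 1
G(7) = mex{2,1,0,0} = 3
G(8) = mex{1,1,1,0,0} = 2
G(9) = mex{3,0,1,1,0} = 2
G(10) = mex{2,2,0,1,1} = 3
G(11) = mex{2,1,2,0,1} = 3
G(12) = mex{3,3,1,2,0} = 4
G(13) = mex{3,2,3,1,2} = 0
G(14) = mex{4,2,2,3,1} = 0
G(15) = mex{0,3,2,2,3} = 1
G(16) = mex{0,3,3,2,2} = 1
G(17) = mex{1,4,3,3,2} = 0
G(18) = mex{1,0,4,3,3} = 2
G(19) = mex{0,0,0,4,3} = 1
G(20) = mex{2,1,0,0,4} = 3
G(21) = mex{1,1,1,0,0} = 2
G(22) = mex{3,0,1,1,0} = 2
G(23) = mex{2,2,0,1,1} = 3
G(24) = mex{2,1,2,0,1} = 3
G(25) = mex{3,3,1,2,0} = 4
G(26) = mex{3,2,3,1,2} = 0
G(27) = mex{4,2,2,3,1} = 0
G(n+13) = G(n) holds for n = 0,…,7 (a full window of length max(S) = 8), so the sequence is purely periodic with period 13.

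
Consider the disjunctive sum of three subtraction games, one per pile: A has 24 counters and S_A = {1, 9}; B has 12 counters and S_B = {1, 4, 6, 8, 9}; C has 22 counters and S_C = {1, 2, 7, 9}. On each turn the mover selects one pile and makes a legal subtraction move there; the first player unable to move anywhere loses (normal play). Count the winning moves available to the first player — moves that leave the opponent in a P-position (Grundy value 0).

Pile A, S = {1, 9}:
G(0) = 0
G(1) = mex{0} = 1
G(2) = mex{1} = 0
G(3) = mex{0} = 1
G(4) = mex{1} = 0
G(5) = mex{0} = 1
G(6) = mex{1} = 0
G(7) = mex{0} = 1
G(8) = mex{1} = 0
G(9) = mex{0,0} = 1
G(10) = mex{1,1} = 0
G(11) = mex{0,0} = 1
G(12) = mex{1,1} = 0
G(13) = mex{0,0} = 1
G(14) = mex{1,1} = 0
G(15) = mex{0,0} = 1
G(16) = mex{1,1} = 0
G(17) = mex{0,0} = 1
G(18) = mex{1,1} = 0
G(19) = mex{0,0} = 1
G(20) = mex{1,1} = 0
G(21) = mex{0,0} = 1
G(22) = mex{1,1} = 0
G(23) = mex{0,0} = 1
G(24) = mex{1,1} = 0
G_A(24) = 0.
Pile B, S = {1, 4, 6, 8, 9}:
n :  0  1  2  3  4  5  6  7  8  9 10 11 12
G :  0  1  0  1  2  0  1  0  1  2  3  2  0
G_B(12) = 0.
Pile C, S = {1, 2, 7, 9}:
G(0) = 0
G(1) = mex{0} = 1
G(2) = mex{1,0} = 2
G(3) = mex{2,1} = 0
G(4) = mex{0,2} = 1
G(5) = mex{1,0} = 2
G(6) = mex{2,1} = 0
G(7) = mex{0,2,0} = 1
G(8) = mex{1,0,1} = 2
G(9) = mex{2,1,2,0} = 3
G(10) = mex{3,2,0,1} = 4
G(11) = mex{4,3,1,2} = 0
G(12) = mex{0,4,2,0} = 1
G(13) = mex{1,0,0,1} = 2
G(14) = mex{2,1,1,2} = 0
G(15) = mex{0,2,2,0} = 1
G(16) = mex{1,0,3,1} = 2
G(17) = mex{2,1,4,2} = 0
G(18) = mex{0,2,0,3} = 1
G(19) = mex{1,0,1,4} = 2
G(20) = mex{2,1,2,0} = 3
G(21) = mex{3,2,0,1} = 4
G(22) = mex{4,3,1,2} = 0
G_C(22) = 0.
Combined Grundy value = 0 ⊕ 0 ⊕ 0 = 0.
A winning move leaves total XOR = 0, i.e. changes one component's Grundy value g to g ⊕ X where X is the current total.
Pile A: target g' = 0⊕0 = 0, but every legal move changes the Grundy value (mex property), so 0 moves.
Pile B: target g' = 0⊕0 = 0, but every legal move changes the Grundy value (mex property), so 0 moves.
Pile C: target g' = 0⊕0 = 0, but every legal move changes the Grundy value (mex property), so 0 moves.

0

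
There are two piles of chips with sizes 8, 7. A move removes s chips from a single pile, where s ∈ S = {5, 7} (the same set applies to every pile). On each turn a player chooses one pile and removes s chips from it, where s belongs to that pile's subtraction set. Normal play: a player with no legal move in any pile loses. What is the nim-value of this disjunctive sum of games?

0

All piles use S = {5, 7}:
G(0) = 0
G(1) = mex{} = 0
G(2) = mex{} = 0
G(3) = mex{} = 0
G(4) = mex{} = 0
G(5) = mex{0} = 1
G(6) = mex{0} = 1
G(7) = mex{0,0} = 1
G(8) = mex{0,0} = 1
Pile A: G(8) = 1.
Pile B: G(7) = 1.
Combined Grundy value = 1 ⊕ 1 = 0.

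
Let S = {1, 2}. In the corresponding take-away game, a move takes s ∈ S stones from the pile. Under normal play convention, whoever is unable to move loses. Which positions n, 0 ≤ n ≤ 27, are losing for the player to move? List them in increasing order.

0, 3, 6, 9, 12, 15, 18, 21, 24, 27

G(0) = 0
G(1) = mex{0} = 1
G(2) = mex{1,0} = 2
G(3) = mex{2,1} = 0
G(4) = mex{0,2} = 1
G(5) = mex{1,0} = 2
G(6) = mex{2,1} = 0
G(7) = mex{0,2} = 1
G(8) = mex{1,0} = 2
G(9) = mex{2,1} = 0
G(10) = mex{0,2} = 1
G(11) = mex{1,0} = 2
G(12) = mex{2,1} = 0
G(13) = mex{0,2} = 1
G(14) = mex{1,0} = 2
G(15) = mex{2,1} = 0
G(16) = mex{0,2} = 1
G(17) = mex{1,0} = 2
G(18) = mex{2,1} = 0
G(19) = mex{0,2} = 1
G(20) = mex{1,0} = 2
G(21) = mex{2,1} = 0
G(22) = mex{0,2} = 1
G(23) = mex{1,0} = 2
G(24) = mex{2,1} = 0
G(25) = mex{0,2} = 1
G(26) = mex{1,0} = 2
G(27) = mex{2,1} = 0
P-positions are exactly the n with G(n) = 0.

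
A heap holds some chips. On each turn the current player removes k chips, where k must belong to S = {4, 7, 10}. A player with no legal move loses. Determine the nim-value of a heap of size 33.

1

n :  0  1  2  3  4  5  6  7  8  9 10 11 12 13 14 15 16 17 18 19 20 21 22 23 24 25 26 27 28 29 30 31 32 33
G :  0  0  0  0  1  1  1  1  2  2  2  2  3  3  0  0  0  0  1  1  1  1  2  2  2  2  3  3  0  0  0  0  1  1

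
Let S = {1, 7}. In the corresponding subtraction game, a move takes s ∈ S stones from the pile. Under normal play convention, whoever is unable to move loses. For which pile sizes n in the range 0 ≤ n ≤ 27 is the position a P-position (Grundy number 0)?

0, 2, 4, 6, 8, 10, 12, 14, 16, 18, 20, 22, 24, 26

n :  0  1  2  3  4  5  6  7  8  9 10 11 12 13 14 15 16 17 18 19 20 21 22 23 24 25 26 27
G :  0  1  0  1  0  1  0  1  0  1  0  1  0  1  0  1  0  1  0  1  0  1  0  1  0  1  0  1
P-positions are exactly the n with G(n) = 0.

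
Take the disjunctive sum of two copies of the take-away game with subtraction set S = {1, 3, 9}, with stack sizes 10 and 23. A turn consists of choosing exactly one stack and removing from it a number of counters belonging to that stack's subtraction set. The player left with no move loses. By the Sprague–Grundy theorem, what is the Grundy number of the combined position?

All stacks use S = {1, 3, 9}:
n :  0  1  2  3  4  5  6  7  8  9 10 11 12 13 14 15 16 17 18 19 20 21 22 23
G :  0  1  0  1  0  1  0  1  0  1  0  1  0  1  0  1  0  1  0  1  0  1  0  1
Stack A: G(10) = 0.
Stack B: G(23) = 1.
Combined Grundy value = 0 ⊕ 1 = 1.

1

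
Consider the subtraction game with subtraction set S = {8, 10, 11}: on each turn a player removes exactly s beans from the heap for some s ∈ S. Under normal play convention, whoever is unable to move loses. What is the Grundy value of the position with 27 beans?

n :  0  1  2  3  4  5  6  7  8  9 10 11 12 13 14 15 16 17 18 19 20 21 22 23 24 25 26 27
G :  0  0  0  0  0  0  0  0  1  1  1  1  1  1  1  1  2  2  2  0  0  0  0  0  0  0  0  1

1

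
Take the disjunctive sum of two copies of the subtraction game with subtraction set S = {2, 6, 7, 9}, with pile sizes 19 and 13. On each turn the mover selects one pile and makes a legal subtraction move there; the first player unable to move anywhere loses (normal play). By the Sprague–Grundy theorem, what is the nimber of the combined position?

All piles use S = {2, 6, 7, 9}:
G(0) = 0
G(1) = mex{} = 0
G(2) = mex{0} = 1
G(3) = mex{0} = 1
G(4) = mex{1} = 0
G(5) = mex{1} = 0
G(6) = mex{0,0} = 1
G(7) = mex{0,0,0} = 1
G(8) = mex{1,1,0} = 2
G(9) = mex{1,1,1,0} = 2
G(10) = mex{2,0,1,0} = 3
G(11) = mex{2,0,0,1} = 3
G(12) = mex{3,1,0,1} = 2
G(13) = mex{3,1,1,0} = 2
G(14) = mex{2,2,1,0} = 3
G(15) = mex{2,2,2,1} = 0
G(16) = mex{3,3,2,1} = 0
G(17) = mex{0,3,3,2} = 1
G(18) = mex{0,2,3,2} = 1
G(19) = mex{1,2,2,3} = 0
Pile A: G(19) = 0.
Pile B: G(13) = 2.
Combined Grundy value = 0 ⊕ 2 = 2.

2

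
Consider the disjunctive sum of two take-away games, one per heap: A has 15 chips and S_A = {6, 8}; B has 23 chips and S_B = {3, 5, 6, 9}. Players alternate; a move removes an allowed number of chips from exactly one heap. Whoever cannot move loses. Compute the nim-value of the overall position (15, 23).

3

Heap A, S = {6, 8}:
n :  0  1  2  3  4  5  6  7  8  9 10 11 12 13 14 15
G :  0  0  0  0  0  0  1  1  1  1  1  1  2  2  0  0
G_A(15) = 0.
Heap B, S = {3, 5, 6, 9}:
G(0) = 0
G(1) = mex{} = 0
G(2) = mex{} = 0
G(3) = mex{0} = 1
G(4) = mex{0} = 1
G(5) = mex{0,0} = 1
G(6) = mex{1,0,0} = 2
G(7) = mex{1,0,0} = 2
G(8) = mex{1,1,0} = 2
G(9) = mex{2,1,1,0} = 3
G(10) = mex{2,1,1,0} = 3
G(11) = mex{2,2,1,0} = 3
G(12) = mex{3,2,2,1} = 0
G(13) = mex{3,2,2,1} = 0
G(14) = mex{3,3,2,1} = 0
G(15) = mex{0,3,3,2} = 1
G(16) = mex{0,3,3,2} = 1
G(17) = mex{0,0,3,2} = 1
G(18) = mex{1,0,0,3} = 2
G(19) = mex{1,0,0,3} = 2
G(20) = mex{1,1,0,3} = 2
G(21) = mex{2,1,1,0} = 3
G(22) = mex{2,1,1,0} = 3
G(23) = mex{2,2,1,0} = 3
G_B(23) = 3.
Combined Grundy value = 0 ⊕ 3 = 3.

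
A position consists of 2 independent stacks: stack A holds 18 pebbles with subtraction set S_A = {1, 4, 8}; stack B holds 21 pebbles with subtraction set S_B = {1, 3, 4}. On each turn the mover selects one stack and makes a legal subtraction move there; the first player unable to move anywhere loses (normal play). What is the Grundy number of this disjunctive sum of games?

1

Stack A, S = {1, 4, 8}:
G(0) = 0
G(1) = mex{0} = 1
G(2) = mex{1} = 0
G(3) = mex{0} = 1
G(4) = mex{1,0} = 2
G(5) = mex{2,1} = 0
G(6) = mex{0,0} = 1
G(7) = mex{1,1} = 0
G(8) = mex{0,2,0} = 1
G(9) = mex{1,0,1} = 2
G(10) = mex{2,1,0} = 3
G(11) = mex{3,0,1} = 2
G(12) = mex{2,1,2} = 0
G(13) = mex{0,2,0} = 1
G(14) = mex{1,3,1} = 0
G(15) = mex{0,2,0} = 1
G(16) = mex{1,0,1} = 2
G(17) = mex{2,1,2} = 0
G(18) = mex{0,0,3} = 1
G_A(18) = 1.
Stack B, S = {1, 3, 4}:
n :  0  1  2  3  4  5  6  7  8  9 10 11 12 13 14 15 16 17 18 19 20 21
G :  0  1  0  1  2  3  2  0  1  0  1  2  3  2  0  1  0  1  2  3  2  0
G_B(21) = 0.
Combined Grundy value = 1 ⊕ 0 = 1.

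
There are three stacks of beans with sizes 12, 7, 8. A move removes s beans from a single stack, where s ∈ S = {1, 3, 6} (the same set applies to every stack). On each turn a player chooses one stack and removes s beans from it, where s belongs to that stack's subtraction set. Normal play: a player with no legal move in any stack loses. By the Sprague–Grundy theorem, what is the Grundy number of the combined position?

All stacks use S = {1, 3, 6}:
n :  0  1  2  3  4  5  6  7  8  9 10 11 12
G :  0  1  0  1  0  1  2  3  2  0  1  0  1
Stack A: G(12) = 1.
Stack B: G(7) = 3.
Stack C: G(8) = 2.
Combined Grundy value = 1 ⊕ 3 ⊕ 2 = 0.

0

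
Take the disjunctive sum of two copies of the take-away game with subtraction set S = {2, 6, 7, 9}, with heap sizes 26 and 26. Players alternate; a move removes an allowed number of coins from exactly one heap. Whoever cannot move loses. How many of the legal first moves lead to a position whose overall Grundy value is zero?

0

All heaps use S = {2, 6, 7, 9}:
n :  0  1  2  3  4  5  6  7  8  9 10 11 12 13 14 15 16 17 18 19 20 21 22 23 24 25 26
G :  0  0  1  1  0  0  1  1  2  2  3  3  2  2  3  0  0  1  1  0  0  1  1  2  2  3  3
Heap A: G(26) = 3.
Heap B: G(26) = 3.
Combined Grundy value = 3 ⊕ 3 = 0.
A winning move leaves total XOR = 0, i.e. changes one component's Grundy value g to g ⊕ X where X is the current total.
Heap A: target g' = 3⊕0 = 3, but every legal move changes the Grundy value (mex property), so 0 moves.
Heap B: target g' = 3⊕0 = 3, but every legal move changes the Grundy value (mex property), so 0 moves.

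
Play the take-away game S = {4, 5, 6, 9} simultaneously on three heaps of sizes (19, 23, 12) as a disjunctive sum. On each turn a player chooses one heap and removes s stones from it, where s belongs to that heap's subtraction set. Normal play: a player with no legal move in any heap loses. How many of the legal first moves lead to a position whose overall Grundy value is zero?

All heaps use S = {4, 5, 6, 9}:
G(0) = 0
G(1) = mex{} = 0
G(2) = mex{} = 0
G(3) = mex{} = 0
G(4) = mex{0} = 1
G(5) = mex{0,0} = 1
G(6) = mex{0,0,0} = 1
G(7) = mex{0,0,0} = 1
G(8) = mex{1,0,0} = 2
G(9) = mex{1,1,0,0} = 2
G(10) = mex{1,1,1,0} = 2
G(11) = mex{1,1,1,0} = 2
G(12) = mex{2,1,1,0} = 3
G(13) = mex{2,2,1,1} = 0
G(14) = mex{2,2,2,1} = 0
G(15) = mex{2,2,2,1} = 0
G(16) = mex{3,2,2,1} = 0
G(17) = mex{0,3,2,2} = 1
G(18) = mex{0,0,3,2} = 1
G(19) = mex{0,0,0,2} = 1
G(20) = mex{0,0,0,2} = 1
G(21) = mex{1,0,0,3} = 2
G(22) = mex{1,1,0,0} = 2
G(23) = mex{1,1,1,0} = 2
Heap A: G(19) = 1.
Heap B: G(23) = 2.
Heap C: G(12) = 3.
Combined Grundy value = 1 ⊕ 2 ⊕ 3 = 0.
A winning move leaves total XOR = 0, i.e. changes one component's Grundy value g to g ⊕ X where X is the current total.
Heap A: target g' = 1⊕0 = 1, but every legal move changes the Grundy value (mex property), so 0 moves.
Heap B: target g' = 2⊕0 = 2, but every legal move changes the Grundy value (mex property), so 0 moves.
Heap C: target g' = 3⊕0 = 3, but every legal move changes the Grundy value (mex property), so 0 moves.

0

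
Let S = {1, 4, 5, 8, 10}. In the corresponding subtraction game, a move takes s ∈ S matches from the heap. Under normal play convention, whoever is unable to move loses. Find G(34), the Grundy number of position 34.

G(0) = 0
G(1) = mex{0} = 1
G(2) = mex{1} = 0
G(3) = mex{0} = 1
G(4) = mex{1,0} = 2
G(5) = mex{2,1,0} = 3
G(6) = mex{3,0,1} = 2
G(7) = mex{2,1,0} = 3
G(8) = mex{3,2,1,0} = 4
G(9) = mex{4,3,2,1} = 0
G(10) = mex{0,2,3,0,0} = 1
G(11) = mex{1,3,2,1,1} = 0
G(12) = mex{0,4,3,2,0} = 1
G(13) = mex{1,0,4,3,1} = 2
G(14) = mex{2,1,0,2,2} = 3
G(15) = mex{3,0,1,3,3} = 2
G(16) = mex{2,1,0,4,2} = 3
G(17) = mex{3,2,1,0,3} = 4
G(18) = mex{4,3,2,1,4} = 0
G(19) = mex{0,2,3,0,0} = 1
G(20) = mex{1,3,2,1,1} = 0
G(21) = mex{0,4,3,2,0} = 1
G(22) = mex{1,0,4,3,1} = 2
G(23) = mex{2,1,0,2,2} = 3
G(24) = mex{3,0,1,3,3} = 2
G(25) = mex{2,1,0,4,2} = 3
G(26) = mex{3,2,1,0,3} = 4
G(27) = mex{4,3,2,1,4} = 0
G(28) = mex{0,2,3,0,0} = 1
G(29) = mex{1,3,2,1,1} = 0
G(30) = mex{0,4,3,2,0} = 1
G(31) = mex{1,0,4,3,1} = 2
G(32) = mex{2,1,0,2,2} = 3
G(33) = mex{3,0,1,3,3} = 2
G(34) = mex{2,1,0,4,2} = 3

3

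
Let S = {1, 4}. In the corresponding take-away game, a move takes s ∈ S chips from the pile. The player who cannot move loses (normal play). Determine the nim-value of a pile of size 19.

n :  0  1  2  3  4  5  6  7  8  9 10 11 12 13 14 15 16 17 18 19
G :  0  1  0  1  2  0  1  0  1  2  0  1  0  1  2  0  1  0  1  2

2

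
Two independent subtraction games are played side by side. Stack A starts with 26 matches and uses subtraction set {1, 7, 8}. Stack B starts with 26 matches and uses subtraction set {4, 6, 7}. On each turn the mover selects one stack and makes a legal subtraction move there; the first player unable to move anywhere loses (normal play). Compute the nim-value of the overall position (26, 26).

Stack A, S = {1, 7, 8}:
G(0) = 0
G(1) = mex{0} = 1
G(2) = mex{1} = 0
G(3) = mex{0} = 1
G(4) = mex{1} = 0
G(5) = mex{0} = 1
G(6) = mex{1} = 0
G(7) = mex{0,0} = 1
G(8) = mex{1,1,0} = 2
G(9) = mex{2,0,1} = 3
G(10) = mex{3,1,0} = 2
G(11) = mex{2,0,1} = 3
G(12) = mex{3,1,0} = 2
G(13) = mex{2,0,1} = 3
G(14) = mex{3,1,0} = 2
G(15) = mex{2,2,1} = 0
G(16) = mex{0,3,2} = 1
G(17) = mex{1,2,3} = 0
G(18) = mex{0,3,2} = 1
G(19) = mex{1,2,3} = 0
G(20) = mex{0,3,2} = 1
G(21) = mex{1,2,3} = 0
G(22) = mex{0,0,2} = 1
G(23) = mex{1,1,0} = 2
G(24) = mex{2,0,1} = 3
G(25) = mex{3,1,0} = 2
G(26) = mex{2,0,1} = 3
G_A(26) = 3.
Stack B, S = {4, 6, 7}:
G(0) = 0
G(1) = mex{} = 0
G(2) = mex{} = 0
G(3) = mex{} = 0
G(4) = mex{0} = 1
G(5) = mex{0} = 1
G(6) = mex{0,0} = 1
G(7) = mex{0,0,0} = 1
G(8) = mex{1,0,0} = 2
G(9) = mex{1,0,0} = 2
G(10) = mex{1,1,0} = 2
G(11) = mex{1,1,1} = 0
G(12) = mex{2,1,1} = 0
G(13) = mex{2,1,1} = 0
G(14) = mex{2,2,1} = 0
G(15) = mex{0,2,2} = 1
G(16) = mex{0,2,2} = 1
G(17) = mex{0,0,2} = 1
G(18) = mex{0,0,0} = 1
G(19) = mex{1,0,0} = 2
G(20) = mex{1,0,0} = 2
G(21) = mex{1,1,0} = 2
G(22) = mex{1,1,1} = 0
G(23) = mex{2,1,1} = 0
G(24) = mex{2,1,1} = 0
G(25) = mex{2,2,1} = 0
G(26) = mex{0,2,2} = 1
G_B(26) = 1.
Combined Grundy value = 3 ⊕ 1 = 2.

2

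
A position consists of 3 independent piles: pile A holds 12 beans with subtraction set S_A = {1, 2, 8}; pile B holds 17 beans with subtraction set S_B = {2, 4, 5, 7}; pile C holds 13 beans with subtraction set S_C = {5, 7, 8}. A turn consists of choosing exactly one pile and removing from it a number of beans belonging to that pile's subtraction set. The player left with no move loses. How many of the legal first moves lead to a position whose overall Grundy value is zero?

1

Pile A, S = {1, 2, 8}:
G(0) = 0
G(1) = mex{0} = 1
G(2) = mex{1,0} = 2
G(3) = mex{2,1} = 0
G(4) = mex{0,2} = 1
G(5) = mex{1,0} = 2
G(6) = mex{2,1} = 0
G(7) = mex{0,2} = 1
G(8) = mex{1,0,0} = 2
G(9) = mex{2,1,1} = 0
G(10) = mex{0,2,2} = 1
G(11) = mex{1,0,0} = 2
G(12) = mex{2,1,1} = 0
G_A(12) = 0.
Pile B, S = {2, 4, 5, 7}:
n :  0  1  2  3  4  5  6  7  8  9 10 11 12 13 14 15 16 17
G :  0  0  1  1  2  2  3  3  4  0  0  1  1  2  2  3  3  4
G_B(17) = 4.
Pile C, S = {5, 7, 8}:
n :  0  1  2  3  4  5  6  7  8  9 10 11 12 13
G :  0  0  0  0  0  1  1  1  1  1  2  2  2  0
G_C(13) = 0.
Combined Grundy value = 0 ⊕ 4 ⊕ 0 = 4.
A winning move leaves total XOR = 0, i.e. changes one component's Grundy value g to g ⊕ X where X is the current total.
Pile A: need g' = 0⊕4 = 4. Options: 12−1→G=2, 12−2→G=1, 12−8→G=1. Hits: 0.
Pile B: need g' = 4⊕4 = 0. Options: 17−2→G=3, 17−4→G=2, 17−5→G=1, 17−7→G=0. Hits: 1.
Pile C: need g' = 0⊕4 = 4. Options: 13−5→G=1, 13−7→G=1, 13−8→G=1. Hits: 0.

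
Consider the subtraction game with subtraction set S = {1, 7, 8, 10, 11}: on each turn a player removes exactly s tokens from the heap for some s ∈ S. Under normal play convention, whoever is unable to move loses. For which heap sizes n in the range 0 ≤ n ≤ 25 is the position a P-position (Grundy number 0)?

0, 2, 4, 6, 18, 20, 22, 24

n :  0  1  2  3  4  5  6  7  8  9 10 11 12 13 14 15 16 17 18 19 20 21 22 23 24 25
G :  0  1  0  1  0  1  0  1  2  3  2  3  2  3  2  3  4  5  0  1  0  1  0  1  0  1
P-positions are exactly the n with G(n) = 0.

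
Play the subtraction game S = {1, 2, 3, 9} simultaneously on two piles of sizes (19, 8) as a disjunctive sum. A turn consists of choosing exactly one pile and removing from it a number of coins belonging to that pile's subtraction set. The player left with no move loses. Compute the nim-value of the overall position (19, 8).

3

All piles use S = {1, 2, 3, 9}:
G(0) = 0
G(1) = mex{0} = 1
G(2) = mex{1,0} = 2
G(3) = mex{2,1,0} = 3
G(4) = mex{3,2,1} = 0
G(5) = mex{0,3,2} = 1
G(6) = mex{1,0,3} = 2
G(7) = mex{2,1,0} = 3
G(8) = mex{3,2,1} = 0
G(9) = mex{0,3,2,0} = 1
G(10) = mex{1,0,3,1} = 2
G(11) = mex{2,1,0,2} = 3
G(12) = mex{3,2,1,3} = 0
G(13) = mex{0,3,2,0} = 1
G(14) = mex{1,0,3,1} = 2
G(15) = mex{2,1,0,2} = 3
G(16) = mex{3,2,1,3} = 0
G(17) = mex{0,3,2,0} = 1
G(18) = mex{1,0,3,1} = 2
G(19) = mex{2,1,0,2} = 3
Pile A: G(19) = 3.
Pile B: G(8) = 0.
Combined Grundy value = 3 ⊕ 0 = 3.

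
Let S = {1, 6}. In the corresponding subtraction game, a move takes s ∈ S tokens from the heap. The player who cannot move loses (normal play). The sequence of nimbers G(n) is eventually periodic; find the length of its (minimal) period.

G(0) = 0
G(1) = mex{0} = 1
G(2) = mex{1} = 0
G(3) = mex{0} = 1
G(4) = mex{1} = 0
G(5) = mex{0} = 1
G(6) = mex{1,0} = 2
G(7) = mex{2,1} = 0
G(8) = mex{0,0} = 1
G(9) = mex{1,1} = 0
G(10) = mex{0,0} = 1
G(11) = mex{1,1} = 0
G(12) = mex{0,2} = 1
G(13) = mex{1,0} = 2
G(14) = mex{2,1} = 0
G(15) = mex{0,0} = 1
G(n+7) = G(n) holds for n = 0,…,5 (a full window of length max(S) = 6), so the sequence is purely periodic with period 7.

7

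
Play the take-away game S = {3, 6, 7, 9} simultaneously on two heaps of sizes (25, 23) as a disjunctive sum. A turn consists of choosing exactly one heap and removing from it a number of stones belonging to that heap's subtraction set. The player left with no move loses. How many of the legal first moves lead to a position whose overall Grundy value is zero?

2

All heaps use S = {3, 6, 7, 9}:
G(0) = 0
G(1) = mex{} = 0
G(2) = mex{} = 0
G(3) = mex{0} = 1
G(4) = mex{0} = 1
G(5) = mex{0} = 1
G(6) = mex{1,0} = 2
G(7) = mex{1,0,0} = 2
G(8) = mex{1,0,0} = 2
G(9) = mex{2,1,0,0} = 3
G(10) = mex{2,1,1,0} = 3
G(11) = mex{2,1,1,0} = 3
G(12) = mex{3,2,1,1} = 0
G(13) = mex{3,2,2,1} = 0
G(14) = mex{3,2,2,1} = 0
G(15) = mex{0,3,2,2} = 1
G(16) = mex{0,3,3,2} = 1
G(17) = mex{0,3,3,2} = 1
G(18) = mex{1,0,3,3} = 2
G(19) = mex{1,0,0,3} = 2
G(20) = mex{1,0,0,3} = 2
G(21) = mex{2,1,0,0} = 3
G(22) = mex{2,1,1,0} = 3
G(23) = mex{2,1,1,0} = 3
G(24) = mex{3,2,1,1} = 0
G(25) = mex{3,2,2,1} = 0
Heap A: G(25) = 0.
Heap B: G(23) = 3.
Combined Grundy value = 0 ⊕ 3 = 3.
A winning move leaves total XOR = 0, i.e. changes one component's Grundy value g to g ⊕ X where X is the current total.
Heap A: need g' = 0⊕3 = 3. Options: 25−3→G=3, 25−6→G=2, 25−7→G=2, 25−9→G=1. Hits: 1.
Heap B: need g' = 3⊕3 = 0. Options: 23−3→G=2, 23−6→G=1, 23−7→G=1, 23−9→G=0. Hits: 1.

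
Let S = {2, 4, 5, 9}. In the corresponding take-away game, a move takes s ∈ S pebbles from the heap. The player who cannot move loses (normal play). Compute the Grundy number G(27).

n :  0  1  2  3  4  5  6  7  8  9 10 11 12 13 14 15 16 17 18 19 20 21 22 23 24 25 26 27
G :  0  0  1  1  2  2  3  0  0  1  1  2  2  3  0  0  1  1  2  2  3  0  0  1  1  2  2  3

3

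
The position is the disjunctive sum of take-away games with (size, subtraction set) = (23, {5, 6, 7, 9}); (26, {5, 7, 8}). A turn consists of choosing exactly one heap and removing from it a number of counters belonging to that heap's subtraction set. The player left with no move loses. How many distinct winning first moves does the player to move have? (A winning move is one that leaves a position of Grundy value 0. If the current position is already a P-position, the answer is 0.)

Heap A, S = {5, 6, 7, 9}:
G(0) = 0
G(1) = mex{} = 0
G(2) = mex{} = 0
G(3) = mex{} = 0
G(4) = mex{} = 0
G(5) = mex{0} = 1
G(6) = mex{0,0} = 1
G(7) = mex{0,0,0} = 1
G(8) = mex{0,0,0} = 1
G(9) = mex{0,0,0,0} = 1
G(10) = mex{1,0,0,0} = 2
G(11) = mex{1,1,0,0} = 2
G(12) = mex{1,1,1,0} = 2
G(13) = mex{1,1,1,0} = 2
G(14) = mex{1,1,1,1} = 0
G(15) = mex{2,1,1,1} = 0
G(16) = mex{2,2,1,1} = 0
G(17) = mex{2,2,2,1} = 0
G(18) = mex{2,2,2,1} = 0
G(19) = mex{0,2,2,2} = 1
G(20) = mex{0,0,2,2} = 1
G(21) = mex{0,0,0,2} = 1
G(22) = mex{0,0,0,2} = 1
G(23) = mex{0,0,0,0} = 1
G_A(23) = 1.
Heap B, S = {5, 7, 8}:
G(0) = 0
G(1) = mex{} = 0
G(2) = mex{} = 0
G(3) = mex{} = 0
G(4) = mex{} = 0
G(5) = mex{0} = 1
G(6) = mex{0} = 1
G(7) = mex{0,0} = 1
G(8) = mex{0,0,0} = 1
G(9) = mex{0,0,0} = 1
G(10) = mex{1,0,0} = 2
G(11) = mex{1,0,0} = 2
G(12) = mex{1,1,0} = 2
G(13) = mex{1,1,1} = 0
G(14) = mex{1,1,1} = 0
G(15) = mex{2,1,1} = 0
G(16) = mex{2,1,1} = 0
G(17) = mex{2,2,1} = 0
G(18) = mex{0,2,2} = 1
G(19) = mex{0,2,2} = 1
G(20) = mex{0,0,2} = 1
G(21) = mex{0,0,0} = 1
G(22) = mex{0,0,0} = 1
G(23) = mex{1,0,0} = 2
G(24) = mex{1,0,0} = 2
G(25) = mex{1,1,0} = 2
G(26) = mex{1,1,1} = 0
G_B(26) = 0.
Combined Grundy value = 1 ⊕ 0 = 1.
A winning move leaves total XOR = 0, i.e. changes one component's Grundy value g to g ⊕ X where X is the current total.
Heap A: need g' = 1⊕1 = 0. Options: 23−5→G=0, 23−6→G=0, 23−7→G=0, 23−9→G=0. Hits: 4.
Heap B: need g' = 0⊕1 = 1. Options: 26−5→G=1, 26−7→G=1, 26−8→G=1. Hits: 3.

7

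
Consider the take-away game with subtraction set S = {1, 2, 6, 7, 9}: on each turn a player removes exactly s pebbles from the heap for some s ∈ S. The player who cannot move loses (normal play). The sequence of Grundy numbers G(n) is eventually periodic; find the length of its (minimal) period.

G(0) = 0
G(1) = mex{0} = 1
G(2) = mex{1,0} = 2
G(3) = mex{2,1} = 0
G(4) = mex{0,2} = 1
G(5) = mex{1,0} = 2
G(6) = mex{2,1,0} = 3
G(7) = mex{3,2,1,0} = 4
G(8) = mex{4,3,2,1} = 0
G(9) = mex{0,4,0,2,0} = 1
G(10) = mex{1,0,1,0,1} = 2
G(11) = mex{2,1,2,1,2} = 0
G(12) = mex{0,2,3,2,0} = 1
G(13) = mex{1,0,4,3,1} = 2
G(14) = mex{2,1,0,4,2} = 3
G(15) = mex{3,2,1,0,3} = 4
G(16) = mex{4,3,2,1,4} = 0
G(17) = mex{0,4,0,2,0} = 1
G(18) = mex{1,0,1,0,1} = 2
G(n+8) = G(n) holds for n = 0,…,8 (a full window of length max(S) = 9), so the sequence is purely periodic with period 8.

8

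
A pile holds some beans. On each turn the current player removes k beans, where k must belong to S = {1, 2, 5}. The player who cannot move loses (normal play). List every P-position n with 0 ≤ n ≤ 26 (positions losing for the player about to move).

n :  0  1  2  3  4  5  6  7  8  9 10 11 12 13 14 15 16 17 18 19 20 21 22 23 24 25 26
G :  0  1  2  0  1  2  0  1  2  0  1  2  0  1  2  0  1  2  0  1  2  0  1  2  0  1  2
P-positions are exactly the n with G(n) = 0.

0, 3, 6, 9, 12, 15, 18, 21, 24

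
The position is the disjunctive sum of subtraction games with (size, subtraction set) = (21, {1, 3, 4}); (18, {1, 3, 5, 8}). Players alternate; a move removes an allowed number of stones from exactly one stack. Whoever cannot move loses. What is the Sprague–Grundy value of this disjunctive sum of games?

1

Stack A, S = {1, 3, 4}:
G(0) = 0
G(1) = mex{0} = 1
G(2) = mex{1} = 0
G(3) = mex{0,0} = 1
G(4) = mex{1,1,0} = 2
G(5) = mex{2,0,1} = 3
G(6) = mex{3,1,0} = 2
G(7) = mex{2,2,1} = 0
G(8) = mex{0,3,2} = 1
G(9) = mex{1,2,3} = 0
G(10) = mex{0,0,2} = 1
G(11) = mex{1,1,0} = 2
G(12) = mex{2,0,1} = 3
G(13) = mex{3,1,0} = 2
G(14) = mex{2,2,1} = 0
G(15) = mex{0,3,2} = 1
G(16) = mex{1,2,3} = 0
G(17) = mex{0,0,2} = 1
G(18) = mex{1,1,0} = 2
G(19) = mex{2,0,1} = 3
G(20) = mex{3,1,0} = 2
G(21) = mex{2,2,1} = 0
G_A(21) = 0.
Stack B, S = {1, 3, 5, 8}:
n :  0  1  2  3  4  5  6  7  8  9 10 11 12 13 14 15 16 17 18
G :  0  1  0  1  0  1  0  1  2  3  2  3  2  0  1  0  1  0  1
G_B(18) = 1.
Combined Grundy value = 0 ⊕ 1 = 1.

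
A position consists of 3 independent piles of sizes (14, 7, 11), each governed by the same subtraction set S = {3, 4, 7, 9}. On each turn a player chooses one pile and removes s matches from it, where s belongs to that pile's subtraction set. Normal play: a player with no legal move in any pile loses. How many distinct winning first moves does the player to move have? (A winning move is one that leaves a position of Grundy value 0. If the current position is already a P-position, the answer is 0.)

3

All piles use S = {3, 4, 7, 9}:
n :  0  1  2  3  4  5  6  7  8  9 10 11 12 13 14
G :  0  0  0  1  1  1  2  2  2  3  3  3  0  0  0
Pile A: G(14) = 0.
Pile B: G(7) = 2.
Pile C: G(11) = 3.
Combined Grundy value = 0 ⊕ 2 ⊕ 3 = 1.
A winning move leaves total XOR = 0, i.e. changes one component's Grundy value g to g ⊕ X where X is the current total.
Pile A: need g' = 0⊕1 = 1. Options: 14−3→G=3, 14−4→G=3, 14−7→G=2, 14−9→G=1. Hits: 1.
Pile B: need g' = 2⊕1 = 3. Options: 7−3→G=1, 7−4→G=1, 7−7→G=0. Hits: 0.
Pile C: need g' = 3⊕1 = 2. Options: 11−3→G=2, 11−4→G=2, 11−7→G=1, 11−9→G=0. Hits: 2.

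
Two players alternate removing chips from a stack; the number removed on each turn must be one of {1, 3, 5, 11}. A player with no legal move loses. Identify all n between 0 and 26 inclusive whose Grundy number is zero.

0, 2, 4, 6, 8, 10, 12, 14, 16, 18, 20, 22, 24, 26

G(0) = 0
G(1) = mex{0} = 1
G(2) = mex{1} = 0
G(3) = mex{0,0} = 1
G(4) = mex{1,1} = 0
G(5) = mex{0,0,0} = 1
G(6) = mex{1,1,1} = 0
G(7) = mex{0,0,0} = 1
G(8) = mex{1,1,1} = 0
G(9) = mex{0,0,0} = 1
G(10) = mex{1,1,1} = 0
G(11) = mex{0,0,0,0} = 1
G(12) = mex{1,1,1,1} = 0
G(13) = mex{0,0,0,0} = 1
G(14) = mex{1,1,1,1} = 0
G(15) = mex{0,0,0,0} = 1
G(16) = mex{1,1,1,1} = 0
G(17) = mex{0,0,0,0} = 1
G(18) = mex{1,1,1,1} = 0
G(19) = mex{0,0,0,0} = 1
G(20) = mex{1,1,1,1} = 0
G(21) = mex{0,0,0,0} = 1
G(22) = mex{1,1,1,1} = 0
G(23) = mex{0,0,0,0} = 1
G(24) = mex{1,1,1,1} = 0
G(25) = mex{0,0,0,0} = 1
G(26) = mex{1,1,1,1} = 0
P-positions are exactly the n with G(n) = 0.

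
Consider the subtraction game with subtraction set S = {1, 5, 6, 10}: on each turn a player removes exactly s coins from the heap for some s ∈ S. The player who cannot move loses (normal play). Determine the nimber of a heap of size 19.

n :  0  1  2  3  4  5  6  7  8  9 10 11 12 13 14 15 16 17 18 19
G :  0  1  0  1  0  1  2  3  2  3  2  0  1  0  1  0  1  2  3  2

2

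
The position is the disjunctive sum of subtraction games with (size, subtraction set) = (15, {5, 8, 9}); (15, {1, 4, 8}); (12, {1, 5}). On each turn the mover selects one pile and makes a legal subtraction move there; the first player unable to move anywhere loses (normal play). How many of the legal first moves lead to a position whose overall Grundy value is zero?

6

Pile A, S = {5, 8, 9}:
G(0) = 0
G(1) = mex{} = 0
G(2) = mex{} = 0
G(3) = mex{} = 0
G(4) = mex{} = 0
G(5) = mex{0} = 1
G(6) = mex{0} = 1
G(7) = mex{0} = 1
G(8) = mex{0,0} = 1
G(9) = mex{0,0,0} = 1
G(10) = mex{1,0,0} = 2
G(11) = mex{1,0,0} = 2
G(12) = mex{1,0,0} = 2
G(13) = mex{1,1,0} = 2
G(14) = mex{1,1,1} = 0
G(15) = mex{2,1,1} = 0
G_A(15) = 0.
Pile B, S = {1, 4, 8}:
n :  0  1  2  3  4  5  6  7  8  9 10 11 12 13 14 15
G :  0  1  0  1  2  0  1  0  1  2  3  2  0  1  0  1
G_B(15) = 1.
Pile C, S = {1, 5}:
n :  0  1  2  3  4  5  6  7  8  9 10 11 12
G :  0  1  0  1  0  1  0  1  0  1  0  1  0
G_C(12) = 0.
Combined Grundy value = 0 ⊕ 1 ⊕ 0 = 1.
A winning move leaves total XOR = 0, i.e. changes one component's Grundy value g to g ⊕ X where X is the current total.
Pile A: need g' = 0⊕1 = 1. Options: 15−5→G=2, 15−8→G=1, 15−9→G=1. Hits: 2.
Pile B: need g' = 1⊕1 = 0. Options: 15−1→G=0, 15−4→G=2, 15−8→G=0. Hits: 2.
Pile C: need g' = 0⊕1 = 1. Options: 12−1→G=1, 12−5→G=1. Hits: 2.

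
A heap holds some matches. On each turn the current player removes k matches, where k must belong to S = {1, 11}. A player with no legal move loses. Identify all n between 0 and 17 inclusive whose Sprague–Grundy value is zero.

G(0) = 0
G(1) = mex{0} = 1
G(2) = mex{1} = 0
G(3) = mex{0} = 1
G(4) = mex{1} = 0
G(5) = mex{0} = 1
G(6) = mex{1} = 0
G(7) = mex{0} = 1
G(8) = mex{1} = 0
G(9) = mex{0} = 1
G(10) = mex{1} = 0
G(11) = mex{0,0} = 1
G(12) = mex{1,1} = 0
G(13) = mex{0,0} = 1
G(14) = mex{1,1} = 0
G(15) = mex{0,0} = 1
G(16) = mex{1,1} = 0
G(17) = mex{0,0} = 1
P-positions are exactly the n with G(n) = 0.

0, 2, 4, 6, 8, 10, 12, 14, 16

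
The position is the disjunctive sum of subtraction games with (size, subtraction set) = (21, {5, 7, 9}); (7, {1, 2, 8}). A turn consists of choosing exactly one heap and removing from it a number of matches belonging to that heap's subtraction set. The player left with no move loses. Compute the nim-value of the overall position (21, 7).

0

Heap A, S = {5, 7, 9}:
n :  0  1  2  3  4  5  6  7  8  9 10 11 12 13 14 15 16 17 18 19 20 21
G :  0  0  0  0  0  1  1  1  1  1  2  2  2  2  0  0  0  0  0  1  1  1
G_A(21) = 1.
Heap B, S = {1, 2, 8}:
G(0) = 0
G(1) = mex{0} = 1
G(2) = mex{1,0} = 2
G(3) = mex{2,1} = 0
G(4) = mex{0,2} = 1
G(5) = mex{1,0} = 2
G(6) = mex{2,1} = 0
G(7) = mex{0,2} = 1
G_B(7) = 1.
Combined Grundy value = 1 ⊕ 1 = 0.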